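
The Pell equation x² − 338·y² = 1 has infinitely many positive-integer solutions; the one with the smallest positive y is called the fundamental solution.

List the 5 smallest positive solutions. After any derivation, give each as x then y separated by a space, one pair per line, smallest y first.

114243 6214
26102926097 1419812004
5964153172084899 324407165539730
1362725501650887306817 74122495624090936776
311363698964240484013304163 16935952534841634614661406

d=338: √d = [18; 2,1,1,2,36] (ℓ=5, odd), read p_9/q_9
step 0: (18, 1)  from 18·(1,0) + (0,1)
…
step 3: (92, 5)  from 1·(55,3) + (37,2)
step 4: (239, 13)  from 2·(92,5) + (55,3)
step 5: (8696, 473)  from 36·(239,13) + (92,5)
…
step 7: (26327, 1432)  from 1·(17631,959) + (8696,473)
step 8: (43958, 2391)  from 1·(26327,1432) + (17631,959)
step 9: (114243, 6214)  from 2·(43958,2391) + (26327,1432)
→ (114243, 6214).  Check: 114243²=13051463049, 338·6214²=13051463048, difference 1.
n=2: (114243,6214)∘(114243,6214) = (114243·114243+338·6214·6214, 114243·6214+6214·114243) = (26102926097,1419812004)
n=3: (26102926097,1419812004)∘(114243,6214) = (114243·26102926097+338·6214·1419812004, 114243·1419812004+6214·26102926097) = (5964153172084899,324407165539730)
n=4: (5964153172084899,324407165539730)∘(114243,6214) = (114243·5964153172084899+338·6214·324407165539730, 114243·324407165539730+6214·5964153172084899) = (1362725501650887306817,74122495624090936776)
n=5: (1362725501650887306817,74122495624090936776)∘(114243,6214) = (114243·1362725501650887306817+338·6214·74122495624090936776, 114243·74122495624090936776+6214·1362725501650887306817) = (311363698964240484013304163,16935952534841634614661406)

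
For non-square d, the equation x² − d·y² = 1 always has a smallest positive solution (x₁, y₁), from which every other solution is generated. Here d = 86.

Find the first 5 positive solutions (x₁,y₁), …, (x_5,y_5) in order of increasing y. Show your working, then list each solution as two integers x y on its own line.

√86 → a₀=9, period (3,1,1,1,8,1,1,1,3,18); ℓ=10 even so k=9
i=0: a=9 ⇒ p=9, q=1
…
i=3: a=1 ⇒ p=65, q=7
i=4: a=1 ⇒ p=102, q=11
i=5: a=8 ⇒ p=881, q=95
i=6: a=1 ⇒ p=983, q=106
i=7: a=1 ⇒ p=1864, q=201
i=8: a=1 ⇒ p=2847, q=307
i=9: a=3 ⇒ p=10405, q=1122
fundamental: x₁=10405, y₁=1122  (since 108264025 − 86·1258884 = 1)
k=2:  x_2 = 10405·10405+86·1122·1122 = 216528049,  y_2 = 10405·1122+1122·10405 = 23348820
k=3:  x_3 = 10405·216528049+86·1122·23348820 = 4505948689285,  y_3 = 10405·23348820+1122·216528049 = 485888943078
k=4:  x_4 = 10405·4505948689285+86·1122·485888943078 = 93768792007492801,  y_4 = 10405·485888943078+1122·4505948689285 = 10111348882104360
k=5:  x_5 = 10405·93768792007492801+86·1122·10111348882104360 = 1951328557169976499525,  y_5 = 10405·10111348882104360+1122·93768792007492801 = 210417169750702788522

10405 1122
216528049 23348820
4505948689285 485888943078
93768792007492801 10111348882104360
1951328557169976499525 210417169750702788522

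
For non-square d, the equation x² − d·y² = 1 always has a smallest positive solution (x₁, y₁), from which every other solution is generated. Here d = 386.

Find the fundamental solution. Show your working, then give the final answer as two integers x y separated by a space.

d=386: √d = [19; 1,1,1,4,1,18,1,4,1,1,1,38] (ℓ=12, even), read p_11/q_11
k=0  a_k=19  p_k/q_k = 19/1
…
k=2  a_k=1  p_k/q_k = 39/2
…
k=5  a_k=1  p_k/q_k = 334/17
…
k=7  a_k=1  p_k/q_k = 6621/337
…
k=9  a_k=1  p_k/q_k = 39392/2005
k=10  a_k=1  p_k/q_k = 72163/3673
k=11  a_k=1  p_k/q_k = 111555/5678
→ (111555, 5678).  Check: 111555²=12444518025, 386·5678²=12444518024, difference 1.

111555 5678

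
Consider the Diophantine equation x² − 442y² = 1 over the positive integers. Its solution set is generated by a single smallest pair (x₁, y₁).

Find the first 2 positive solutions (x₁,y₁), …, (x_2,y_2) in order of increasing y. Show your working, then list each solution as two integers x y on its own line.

883 42
1559377 74172

√442 → a₀=21, period (42); ℓ=1 odd so k=1
k=0  a_k=21  p_k/q_k = 21/1
k=1  a_k=42  p_k/q_k = 883/42
fundamental: x₁=883, y₁=42  (since 779689 − 442·1764 = 1)
k=2:  x_2 = 883·883+442·42·42 = 1559377,  y_2 = 883·42+42·883 = 74172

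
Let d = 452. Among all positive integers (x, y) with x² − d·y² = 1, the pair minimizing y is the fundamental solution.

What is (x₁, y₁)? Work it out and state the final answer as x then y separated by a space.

1204353 56648

d=452: √d = [21; 3,1,5,3,10,3,5,1,3,42] (ℓ=10, even), read p_9/q_9
step 0: (21, 1)  from 21·(1,0) + (0,1)
step 1: (64, 3)  from 3·(21,1) + (1,0)
step 2: (85, 4)  from 1·(64,3) + (21,1)
step 3: (489, 23)  from 5·(85,4) + (64,3)
step 4: (1552, 73)  from 3·(489,23) + (85,4)
step 5: (16009, 753)  from 10·(1552,73) + (489,23)
step 6: (49579, 2332)  from 3·(16009,753) + (1552,73)
step 7: (263904, 12413)  from 5·(49579,2332) + (16009,753)
step 8: (313483, 14745)  from 1·(263904,12413) + (49579,2332)
step 9: (1204353, 56648)  from 3·(313483,14745) + (263904,12413)
(x₁, y₁) = (1204353, 56648);  1204353² − 452·56648² = 1 ✓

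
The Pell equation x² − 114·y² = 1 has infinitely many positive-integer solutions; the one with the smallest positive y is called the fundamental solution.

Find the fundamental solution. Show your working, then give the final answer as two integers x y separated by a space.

√114 = [10; 1,2,10,2,1,20, …], period ℓ=6 (even) → k=5
i=0: a=10 ⇒ p=10, q=1
…
i=2: a=2 ⇒ p=32, q=3
i=3: a=10 ⇒ p=331, q=31
i=4: a=2 ⇒ p=694, q=65
i=5: a=1 ⇒ p=1025, q=96
fundamental: x₁=1025, y₁=96  (since 1050625 − 114·9216 = 1)

1025 96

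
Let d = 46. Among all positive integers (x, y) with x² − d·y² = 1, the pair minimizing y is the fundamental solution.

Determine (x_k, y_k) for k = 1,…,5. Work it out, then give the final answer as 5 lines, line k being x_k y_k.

√46 → a₀=6, period (1,3,1,1,2,6,2,1,1,3,1,12); ℓ=12 even so k=11
i=0: a=6 ⇒ p=6, q=1
i=1: a=1 ⇒ p=7, q=1
…
i=3: a=1 ⇒ p=34, q=5
i=4: a=1 ⇒ p=61, q=9
…
i=7: a=2 ⇒ p=2150, q=317
i=8: a=1 ⇒ p=3147, q=464
i=9: a=1 ⇒ p=5297, q=781
i=10: a=3 ⇒ p=19038, q=2807
i=11: a=1 ⇒ p=24335, q=3588
(x₁, y₁) = (24335, 3588);  24335² − 46·3588² = 1 ✓
k=2:  x_2 = 24335·24335+46·3588·3588 = 1184384449,  y_2 = 24335·3588+3588·24335 = 174627960
k=3:  x_3 = 24335·1184384449+46·3588·174627960 = 57643991108495,  y_3 = 24335·174627960+3588·1184384449 = 8499142809612
k=4:  x_4 = 24335·57643991108495+46·3588·8499142809612 = 2805533046066067201,  y_4 = 24335·8499142809612+3588·57643991108495 = 413653280369188080
k=5:  x_5 = 24335·2805533046066067201+46·3588·413653280369188080 = 136545293294391499564175,  y_5 = 24335·413653280369188080+3588·2805533046066067201 = 20132505147069241043988

24335 3588
1184384449 174627960
57643991108495 8499142809612
2805533046066067201 413653280369188080
136545293294391499564175 20132505147069241043988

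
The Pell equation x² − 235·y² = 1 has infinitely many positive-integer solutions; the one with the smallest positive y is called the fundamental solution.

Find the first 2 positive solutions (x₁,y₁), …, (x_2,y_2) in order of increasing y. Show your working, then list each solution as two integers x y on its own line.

46 3
4231 276

d=235: √d = [15; 3,30] (ℓ=2, even), read p_1/q_1
k=0  a_k=15  p_k/q_k = 15/1
k=1  a_k=3  p_k/q_k = 46/3
fundamental: x₁=46, y₁=3  (since 2116 − 235·9 = 1)
(46+3√235)^2 = 4231 + 276√235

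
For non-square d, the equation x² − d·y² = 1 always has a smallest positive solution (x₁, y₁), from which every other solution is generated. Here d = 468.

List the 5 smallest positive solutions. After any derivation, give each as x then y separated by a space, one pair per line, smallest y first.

√468 → a₀=21, period (1,1,1,2,1,1,1,42); ℓ=8 even so k=7
step 0: (21, 1)  from 21·(1,0) + (0,1)
…
step 3: (65, 3)  from 1·(43,2) + (22,1)
…
step 6: (411, 19)  from 1·(238,11) + (173,8)
step 7: (649, 30)  from 1·(411,19) + (238,11)
fundamental: x₁=649, y₁=30  (since 421201 − 468·900 = 1)
n=2: (649,30)∘(649,30) = (649·649+468·30·30, 649·30+30·649) = (842401,38940)
n=3: (842401,38940)∘(649,30) = (649·842401+468·30·38940, 649·38940+30·842401) = (1093435849,50544090)
n=4: (1093435849,50544090)∘(649,30) = (649·1093435849+468·30·50544090, 649·50544090+30·1093435849) = (1419278889601,65606189880)
n=5: (1419278889601,65606189880)∘(649,30) = (649·1419278889601+468·30·65606189880, 649·65606189880+30·1419278889601) = (1842222905266249,85156783920150)

649 30
842401 38940
1093435849 50544090
1419278889601 65606189880
1842222905266249 85156783920150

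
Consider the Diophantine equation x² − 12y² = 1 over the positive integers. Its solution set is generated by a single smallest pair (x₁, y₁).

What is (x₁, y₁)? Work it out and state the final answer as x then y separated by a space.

7 2

√12 = [3; 2,6, …], period ℓ=2 (even) → k=1
a_0=3:  p_0=3·1+0=3,  q_0=3·0+1=1
a_1=2:  p_1=2·3+1=7,  q_1=2·1+0=2
(x₁, y₁) = (7, 2);  7² − 12·2² = 1 ✓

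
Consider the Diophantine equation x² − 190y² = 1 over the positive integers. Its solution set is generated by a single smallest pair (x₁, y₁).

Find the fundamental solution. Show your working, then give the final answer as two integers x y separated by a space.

52021 3774

[13; 1,3,1,1,1,…,3,1,26] for √190; ℓ=14 ⇒ convergent index 13
k=0  a_k=13  p_k/q_k = 13/1
…
k=2  a_k=3  p_k/q_k = 55/4
…
k=8  a_k=2  p_k/q_k = 2936/213
k=9  a_k=1  p_k/q_k = 4149/301
k=10  a_k=1  p_k/q_k = 7085/514
…
k=12  a_k=3  p_k/q_k = 40787/2959
k=13  a_k=1  p_k/q_k = 52021/3774
fundamental: x₁=52021, y₁=3774  (since 2706184441 − 190·14243076 = 1)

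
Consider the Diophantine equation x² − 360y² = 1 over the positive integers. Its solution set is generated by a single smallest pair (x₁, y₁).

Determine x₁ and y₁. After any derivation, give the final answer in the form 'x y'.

[18; 1,36] for √360; ℓ=2 ⇒ convergent index 1
i=0: a=18 ⇒ p=18, q=1
i=1: a=1 ⇒ p=19, q=1
fundamental: x₁=19, y₁=1  (since 361 − 360·1 = 1)

19 1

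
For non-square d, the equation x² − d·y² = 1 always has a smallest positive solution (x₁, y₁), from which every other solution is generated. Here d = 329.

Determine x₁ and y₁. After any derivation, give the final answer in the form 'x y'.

√329 = [18; 7,4,2,1,1,4,1,1,2,4,7,36, …], period ℓ=12 (even) → k=11
a_0=18:  p_0=18·1+0=18,  q_0=18·0+1=1
…
a_2=4:  p_2=4·127+18=526,  q_2=4·7+1=29
a_3=2:  p_3=2·526+127=1179,  q_3=2·29+7=65
a_4=1:  p_4=1·1179+526=1705,  q_4=1·65+29=94
…
a_6=4:  p_6=4·2884+1705=13241,  q_6=4·159+94=730
a_7=1:  p_7=1·13241+2884=16125,  q_7=1·730+159=889
…
a_10=4:  p_10=4·74857+29366=328794,  q_10=4·4127+1619=18127
a_11=7:  p_11=7·328794+74857=2376415,  q_11=7·18127+4127=131016
(x₁, y₁) = (2376415, 131016);  2376415² − 329·131016² = 1 ✓

2376415 131016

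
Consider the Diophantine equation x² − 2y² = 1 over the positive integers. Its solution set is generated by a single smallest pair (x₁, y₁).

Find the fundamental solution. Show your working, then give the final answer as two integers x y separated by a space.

√2 = [1; 2, …], period ℓ=1 (odd) → k=1
i=0: a=1 ⇒ p=1, q=1
i=1: a=2 ⇒ p=3, q=2
fundamental: x₁=3, y₁=2  (since 9 − 2·4 = 1)

3 2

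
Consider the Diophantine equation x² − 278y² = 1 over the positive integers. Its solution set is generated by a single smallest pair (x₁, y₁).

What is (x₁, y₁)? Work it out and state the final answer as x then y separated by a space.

2501 150

d=278: √d = [16; 1,2,16,2,1,32] (ℓ=6, even), read p_5/q_5
step 0: (16, 1)  from 16·(1,0) + (0,1)
…
step 3: (817, 49)  from 16·(50,3) + (17,1)
step 4: (1684, 101)  from 2·(817,49) + (50,3)
step 5: (2501, 150)  from 1·(1684,101) + (817,49)
→ (2501, 150).  Check: 2501²=6255001, 278·150²=6255000, difference 1.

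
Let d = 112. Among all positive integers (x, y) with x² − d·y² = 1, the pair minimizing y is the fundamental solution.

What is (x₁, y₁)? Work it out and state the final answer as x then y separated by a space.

127 12

√112 = [10; 1,1,2,1,1,20, …], period ℓ=6 (even) → k=5
i=0: a=10 ⇒ p=10, q=1
…
i=4: a=1 ⇒ p=74, q=7
i=5: a=1 ⇒ p=127, q=12
→ (127, 12).  Check: 127²=16129, 112·12²=16128, difference 1.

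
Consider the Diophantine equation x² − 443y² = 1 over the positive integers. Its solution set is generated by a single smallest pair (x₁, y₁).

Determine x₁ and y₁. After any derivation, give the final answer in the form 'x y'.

√443 → a₀=21, period (21,42); ℓ=2 even so k=1
step 0: (21, 1)  from 21·(1,0) + (0,1)
step 1: (442, 21)  from 21·(21,1) + (1,0)
→ (442, 21).  Check: 442²=195364, 443·21²=195363, difference 1.

442 21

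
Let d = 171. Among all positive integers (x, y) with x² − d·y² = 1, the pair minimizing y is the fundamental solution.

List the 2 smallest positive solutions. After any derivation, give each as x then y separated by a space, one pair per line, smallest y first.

d=171: √d = [13; 13,26] (ℓ=2, even), read p_1/q_1
i=0: a=13 ⇒ p=13, q=1
i=1: a=13 ⇒ p=170, q=13
(x₁, y₁) = (170, 13);  170² − 171·13² = 1 ✓
n=2: (170,13)∘(170,13) = (170·170+171·13·13, 170·13+13·170) = (57799,4420)

170 13
57799 4420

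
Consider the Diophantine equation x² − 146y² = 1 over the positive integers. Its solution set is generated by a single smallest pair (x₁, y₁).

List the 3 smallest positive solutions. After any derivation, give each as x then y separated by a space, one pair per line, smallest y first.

√146 = [12; 12,24, …], period ℓ=2 (even) → k=1
k=0  a_k=12  p_k/q_k = 12/1
k=1  a_k=12  p_k/q_k = 145/12
(x₁, y₁) = (145, 12);  145² − 146·12² = 1 ✓
k=2:  x_2 = 145·145+146·12·12 = 42049,  y_2 = 145·12+12·145 = 3480
k=3:  x_3 = 145·42049+146·12·3480 = 12194065,  y_3 = 145·3480+12·42049 = 1009188

145 12
42049 3480
12194065 1009188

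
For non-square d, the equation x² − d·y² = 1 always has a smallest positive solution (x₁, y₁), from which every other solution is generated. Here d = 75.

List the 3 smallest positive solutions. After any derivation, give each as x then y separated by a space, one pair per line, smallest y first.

[8; 1,1,1,16] for √75; ℓ=4 ⇒ convergent index 3
i=0: a=8 ⇒ p=8, q=1
i=1: a=1 ⇒ p=9, q=1
i=2: a=1 ⇒ p=17, q=2
i=3: a=1 ⇒ p=26, q=3
(x₁, y₁) = (26, 3);  26² − 75·3² = 1 ✓
n=2: (26,3)∘(26,3) = (26·26+75·3·3, 26·3+3·26) = (1351,156)
n=3: (1351,156)∘(26,3) = (26·1351+75·3·156, 26·156+3·1351) = (70226,8109)

26 3
1351 156
70226 8109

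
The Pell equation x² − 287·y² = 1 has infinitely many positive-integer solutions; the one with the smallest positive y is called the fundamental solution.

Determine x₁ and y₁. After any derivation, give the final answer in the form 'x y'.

288 17

√287 = [16; 1,15,1,32, …], period ℓ=4 (even) → k=3
a_0=16:  p_0=16·1+0=16,  q_0=16·0+1=1
a_1=1:  p_1=1·16+1=17,  q_1=1·1+0=1
a_2=15:  p_2=15·17+16=271,  q_2=15·1+1=16
a_3=1:  p_3=1·271+17=288,  q_3=1·16+1=17
(x₁, y₁) = (288, 17);  288² − 287·17² = 1 ✓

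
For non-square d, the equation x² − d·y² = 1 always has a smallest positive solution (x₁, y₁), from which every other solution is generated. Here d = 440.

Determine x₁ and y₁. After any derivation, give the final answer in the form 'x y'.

√440 → a₀=20, period (1,40); ℓ=2 even so k=1
a_0=20:  p_0=20·1+0=20,  q_0=20·0+1=1
a_1=1:  p_1=1·20+1=21,  q_1=1·1+0=1
(x₁, y₁) = (21, 1);  21² − 440·1² = 1 ✓

21 1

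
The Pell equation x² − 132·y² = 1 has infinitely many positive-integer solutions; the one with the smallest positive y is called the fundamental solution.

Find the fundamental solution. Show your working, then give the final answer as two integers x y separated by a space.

√132 = [11; 2,22, …], period ℓ=2 (even) → k=1
i=0: a=11 ⇒ p=11, q=1
i=1: a=2 ⇒ p=23, q=2
(x₁, y₁) = (23, 2);  23² − 132·2² = 1 ✓

23 2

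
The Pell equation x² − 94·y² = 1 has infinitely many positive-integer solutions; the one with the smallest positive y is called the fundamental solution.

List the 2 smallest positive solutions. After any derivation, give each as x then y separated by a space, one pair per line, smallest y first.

√94 = [9; 1,2,3,1,1,…,2,1,18, …], period ℓ=16 (even) → k=15
k=0  a_k=9  p_k/q_k = 9/1
k=1  a_k=1  p_k/q_k = 10/1
k=2  a_k=2  p_k/q_k = 29/3
k=3  a_k=3  p_k/q_k = 97/10
k=4  a_k=1  p_k/q_k = 126/13
k=5  a_k=1  p_k/q_k = 223/23
…
k=8  a_k=8  p_k/q_k = 12953/1336
k=9  a_k=1  p_k/q_k = 14417/1487
k=10  a_k=5  p_k/q_k = 85038/8771
k=11  a_k=1  p_k/q_k = 99455/10258
k=12  a_k=1  p_k/q_k = 184493/19029
k=13  a_k=3  p_k/q_k = 652934/67345
k=14  a_k=2  p_k/q_k = 1490361/153719
k=15  a_k=1  p_k/q_k = 2143295/221064
(x₁, y₁) = (2143295, 221064);  2143295² − 94·221064² = 1 ✓
(2143295+221064√94)^2 = 9187426914049 + 947610731760√94

2143295 221064
9187426914049 947610731760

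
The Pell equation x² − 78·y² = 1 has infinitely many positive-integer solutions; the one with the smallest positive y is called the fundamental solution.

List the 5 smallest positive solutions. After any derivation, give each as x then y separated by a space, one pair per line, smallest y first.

[8; 1,4,1,16] for √78; ℓ=4 ⇒ convergent index 3
k=0  a_k=8  p_k/q_k = 8/1
…
k=2  a_k=4  p_k/q_k = 44/5
k=3  a_k=1  p_k/q_k = 53/6
fundamental: x₁=53, y₁=6  (since 2809 − 78·36 = 1)
n=2: (53,6)∘(53,6) = (53·53+78·6·6, 53·6+6·53) = (5617,636)
n=3: (5617,636)∘(53,6) = (53·5617+78·6·636, 53·636+6·5617) = (595349,67410)
n=4: (595349,67410)∘(53,6) = (53·595349+78·6·67410, 53·67410+6·595349) = (63101377,7144824)
n=5: (63101377,7144824)∘(53,6) = (53·63101377+78·6·7144824, 53·7144824+6·63101377) = (6688150613,757283934)

53 6
5617 636
595349 67410
63101377 7144824
6688150613 757283934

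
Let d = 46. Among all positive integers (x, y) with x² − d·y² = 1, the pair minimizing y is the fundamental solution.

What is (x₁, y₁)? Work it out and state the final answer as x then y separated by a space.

√46 = [6; 1,3,1,1,2,6,2,1,1,3,1,12, …], period ℓ=12 (even) → k=11
k=0  a_k=6  p_k/q_k = 6/1
k=1  a_k=1  p_k/q_k = 7/1
k=2  a_k=3  p_k/q_k = 27/4
k=3  a_k=1  p_k/q_k = 34/5
k=4  a_k=1  p_k/q_k = 61/9
k=5  a_k=2  p_k/q_k = 156/23
…
k=7  a_k=2  p_k/q_k = 2150/317
k=8  a_k=1  p_k/q_k = 3147/464
k=9  a_k=1  p_k/q_k = 5297/781
k=10  a_k=3  p_k/q_k = 19038/2807
k=11  a_k=1  p_k/q_k = 24335/3588
(x₁, y₁) = (24335, 3588);  24335² − 46·3588² = 1 ✓

24335 3588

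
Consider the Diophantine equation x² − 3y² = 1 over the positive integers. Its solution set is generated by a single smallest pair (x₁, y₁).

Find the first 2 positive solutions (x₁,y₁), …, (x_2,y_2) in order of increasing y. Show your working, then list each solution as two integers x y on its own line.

2 1
7 4

[1; 1,2] for √3; ℓ=2 ⇒ convergent index 1
a_0=1:  p_0=1·1+0=1,  q_0=1·0+1=1
a_1=1:  p_1=1·1+1=2,  q_1=1·1+0=1
→ (2, 1).  Check: 2²=4, 3·1²=3, difference 1.
n=2: (2,1)∘(2,1) = (2·2+3·1·1, 2·1+1·2) = (7,4)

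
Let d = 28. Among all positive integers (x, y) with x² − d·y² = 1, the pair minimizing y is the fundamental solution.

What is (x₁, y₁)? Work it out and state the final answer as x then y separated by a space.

127 24

[5; 3,2,3,10] for √28; ℓ=4 ⇒ convergent index 3
k=0  a_k=5  p_k/q_k = 5/1
k=1  a_k=3  p_k/q_k = 16/3
k=2  a_k=2  p_k/q_k = 37/7
k=3  a_k=3  p_k/q_k = 127/24
fundamental: x₁=127, y₁=24  (since 16129 − 28·576 = 1)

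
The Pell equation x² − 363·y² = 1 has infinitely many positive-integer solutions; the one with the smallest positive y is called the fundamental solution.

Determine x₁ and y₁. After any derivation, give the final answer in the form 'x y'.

362 19

√363 → a₀=19, period (19,38); ℓ=2 even so k=1
a_0=19:  p_0=19·1+0=19,  q_0=19·0+1=1
a_1=19:  p_1=19·19+1=362,  q_1=19·1+0=19
(x₁, y₁) = (362, 19);  362² − 363·19² = 1 ✓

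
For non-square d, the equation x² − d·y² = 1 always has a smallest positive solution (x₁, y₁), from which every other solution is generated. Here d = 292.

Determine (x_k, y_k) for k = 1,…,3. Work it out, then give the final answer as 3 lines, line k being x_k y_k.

2281249 133500
10408194000001 609093483000
47487364308614281249 2778987798000400500

√292 = [17; 11,2,1,3,8,3,1,2,11,34, …], period ℓ=10 (even) → k=9
step 0: (17, 1)  from 17·(1,0) + (0,1)
step 1: (188, 11)  from 11·(17,1) + (1,0)
…
step 3: (581, 34)  from 1·(393,23) + (188,11)
step 4: (2136, 125)  from 3·(581,34) + (393,23)
step 5: (17669, 1034)  from 8·(2136,125) + (581,34)
…
step 7: (72812, 4261)  from 1·(55143,3227) + (17669,1034)
step 8: (200767, 11749)  from 2·(72812,4261) + (55143,3227)
step 9: (2281249, 133500)  from 11·(200767,11749) + (72812,4261)
→ (2281249, 133500).  Check: 2281249²=5204097000001, 292·133500²=5204097000000, difference 1.
(2281249+133500√292)^2 = 10408194000001 + 609093483000√292
(2281249+133500√292)^3 = 47487364308614281249 + 2778987798000400500√292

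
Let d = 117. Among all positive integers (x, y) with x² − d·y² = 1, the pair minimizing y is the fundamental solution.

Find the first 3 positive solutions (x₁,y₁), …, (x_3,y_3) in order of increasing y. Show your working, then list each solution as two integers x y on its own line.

[10; 1,4,2,4,1,20] for √117; ℓ=6 ⇒ convergent index 5
k=0  a_k=10  p_k/q_k = 10/1
k=1  a_k=1  p_k/q_k = 11/1
k=2  a_k=4  p_k/q_k = 54/5
…
k=4  a_k=4  p_k/q_k = 530/49
k=5  a_k=1  p_k/q_k = 649/60
→ (649, 60).  Check: 649²=421201, 117·60²=421200, difference 1.
k=2:  x_2 = 649·649+117·60·60 = 842401,  y_2 = 649·60+60·649 = 77880
k=3:  x_3 = 649·842401+117·60·77880 = 1093435849,  y_3 = 649·77880+60·842401 = 101088180

649 60
842401 77880
1093435849 101088180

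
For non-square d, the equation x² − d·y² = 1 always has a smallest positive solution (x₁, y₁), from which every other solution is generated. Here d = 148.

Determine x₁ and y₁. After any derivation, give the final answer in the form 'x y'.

√148 = [12; 6,24, …], period ℓ=2 (even) → k=1
step 0: (12, 1)  from 12·(1,0) + (0,1)
step 1: (73, 6)  from 6·(12,1) + (1,0)
(x₁, y₁) = (73, 6);  73² − 148·6² = 1 ✓

73 6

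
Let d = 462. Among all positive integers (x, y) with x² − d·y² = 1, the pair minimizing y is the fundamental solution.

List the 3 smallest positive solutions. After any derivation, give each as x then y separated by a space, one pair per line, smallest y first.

√462 → a₀=21, period (2,42); ℓ=2 even so k=1
i=0: a=21 ⇒ p=21, q=1
i=1: a=2 ⇒ p=43, q=2
(x₁, y₁) = (43, 2);  43² − 462·2² = 1 ✓
(43+2√462)^2 = 3697 + 172√462
(43+2√462)^3 = 317899 + 14790√462

43 2
3697 172
317899 14790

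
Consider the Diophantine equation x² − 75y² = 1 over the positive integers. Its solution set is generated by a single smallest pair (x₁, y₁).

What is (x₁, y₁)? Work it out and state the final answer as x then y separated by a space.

[8; 1,1,1,16] for √75; ℓ=4 ⇒ convergent index 3
step 0: (8, 1)  from 8·(1,0) + (0,1)
step 1: (9, 1)  from 1·(8,1) + (1,0)
step 2: (17, 2)  from 1·(9,1) + (8,1)
step 3: (26, 3)  from 1·(17,2) + (9,1)
fundamental: x₁=26, y₁=3  (since 676 − 75·9 = 1)

26 3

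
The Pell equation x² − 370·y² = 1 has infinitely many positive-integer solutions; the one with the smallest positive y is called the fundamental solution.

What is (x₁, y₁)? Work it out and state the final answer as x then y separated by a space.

213859 11118

√370 = [19; 4,4,38, …], period ℓ=3 (odd) → k=5
k=0  a_k=19  p_k/q_k = 19/1
k=1  a_k=4  p_k/q_k = 77/4
k=2  a_k=4  p_k/q_k = 327/17
k=3  a_k=38  p_k/q_k = 12503/650
k=4  a_k=4  p_k/q_k = 50339/2617
k=5  a_k=4  p_k/q_k = 213859/11118
(x₁, y₁) = (213859, 11118);  213859² − 370·11118² = 1 ✓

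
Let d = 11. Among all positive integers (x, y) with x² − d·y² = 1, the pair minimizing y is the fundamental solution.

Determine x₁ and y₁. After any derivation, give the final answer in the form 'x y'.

d=11: √d = [3; 3,6] (ℓ=2, even), read p_1/q_1
k=0  a_k=3  p_k/q_k = 3/1
k=1  a_k=3  p_k/q_k = 10/3
fundamental: x₁=10, y₁=3  (since 100 − 11·9 = 1)

10 3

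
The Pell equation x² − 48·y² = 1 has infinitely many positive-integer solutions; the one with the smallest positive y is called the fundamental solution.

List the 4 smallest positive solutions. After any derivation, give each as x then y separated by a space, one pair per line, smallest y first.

7 1
97 14
1351 195
18817 2716

d=48: √d = [6; 1,12] (ℓ=2, even), read p_1/q_1
step 0: (6, 1)  from 6·(1,0) + (0,1)
step 1: (7, 1)  from 1·(6,1) + (1,0)
→ (7, 1).  Check: 7²=49, 48·1²=48, difference 1.
(x_2, y_2) = (7·7 + 48·1·1, 7·1 + 1·7) = (97, 14)
(x_3, y_3) = (7·97 + 48·1·14, 7·14 + 1·97) = (1351, 195)
(x_4, y_4) = (7·1351 + 48·1·195, 7·195 + 1·1351) = (18817, 2716)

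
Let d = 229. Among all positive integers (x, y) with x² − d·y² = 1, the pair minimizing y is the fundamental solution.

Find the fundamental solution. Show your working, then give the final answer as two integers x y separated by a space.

d=229: √d = [15; 7,1,1,7,30] (ℓ=5, odd), read p_9/q_9
a_0=15:  p_0=15·1+0=15,  q_0=15·0+1=1
…
a_8=1:  p_8=1·413926+362399=776325,  q_8=1·27353+23948=51301
a_9=7:  p_9=7·776325+413926=5848201,  q_9=7·51301+27353=386460
(x₁, y₁) = (5848201, 386460);  5848201² − 229·386460² = 1 ✓

5848201 386460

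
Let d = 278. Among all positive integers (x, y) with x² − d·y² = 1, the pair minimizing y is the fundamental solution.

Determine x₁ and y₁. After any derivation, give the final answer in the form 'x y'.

2501 150

d=278: √d = [16; 1,2,16,2,1,32] (ℓ=6, even), read p_5/q_5
i=0: a=16 ⇒ p=16, q=1
…
i=4: a=2 ⇒ p=1684, q=101
i=5: a=1 ⇒ p=2501, q=150
fundamental: x₁=2501, y₁=150  (since 6255001 − 278·22500 = 1)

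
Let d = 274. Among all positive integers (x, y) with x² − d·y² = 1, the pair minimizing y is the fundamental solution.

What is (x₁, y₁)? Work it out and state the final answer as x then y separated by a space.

3959299 239190

√274 = [16; 1,1,4,4,1,1,32, …], period ℓ=7 (odd) → k=13
i=0: a=16 ⇒ p=16, q=1
…
i=2: a=1 ⇒ p=33, q=2
…
i=6: a=1 ⇒ p=1407, q=85
…
i=9: a=1 ⇒ p=93011, q=5619
i=10: a=4 ⇒ p=419253, q=25328
i=11: a=4 ⇒ p=1770023, q=106931
i=12: a=1 ⇒ p=2189276, q=132259
i=13: a=1 ⇒ p=3959299, q=239190
fundamental: x₁=3959299, y₁=239190  (since 15676048571401 − 274·57211856100 = 1)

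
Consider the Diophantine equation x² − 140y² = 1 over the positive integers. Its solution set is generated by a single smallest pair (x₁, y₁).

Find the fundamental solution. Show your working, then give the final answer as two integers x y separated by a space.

71 6

[11; 1,4,1,22] for √140; ℓ=4 ⇒ convergent index 3
i=0: a=11 ⇒ p=11, q=1
i=1: a=1 ⇒ p=12, q=1
i=2: a=4 ⇒ p=59, q=5
i=3: a=1 ⇒ p=71, q=6
fundamental: x₁=71, y₁=6  (since 5041 − 140·36 = 1)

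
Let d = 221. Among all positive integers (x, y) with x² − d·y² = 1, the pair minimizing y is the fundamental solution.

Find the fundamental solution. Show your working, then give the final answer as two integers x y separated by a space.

√221 = [14; 1,6,2,6,1,28, …], period ℓ=6 (even) → k=5
step 0: (14, 1)  from 14·(1,0) + (0,1)
…
step 3: (223, 15)  from 2·(104,7) + (15,1)
step 4: (1442, 97)  from 6·(223,15) + (104,7)
step 5: (1665, 112)  from 1·(1442,97) + (223,15)
fundamental: x₁=1665, y₁=112  (since 2772225 − 221·12544 = 1)

1665 112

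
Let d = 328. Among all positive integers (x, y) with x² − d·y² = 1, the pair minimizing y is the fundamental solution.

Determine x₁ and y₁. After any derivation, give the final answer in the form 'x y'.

√328 = [18; 9,36, …], period ℓ=2 (even) → k=1
a_0=18:  p_0=18·1+0=18,  q_0=18·0+1=1
a_1=9:  p_1=9·18+1=163,  q_1=9·1+0=9
(x₁, y₁) = (163, 9);  163² − 328·9² = 1 ✓

163 9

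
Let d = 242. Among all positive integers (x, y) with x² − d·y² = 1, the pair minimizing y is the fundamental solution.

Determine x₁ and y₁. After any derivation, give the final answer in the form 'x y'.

19601 1260

d=242: √d = [15; 1,1,3,1,14,1,3,1,1,30] (ℓ=10, even), read p_9/q_9
k=0  a_k=15  p_k/q_k = 15/1
…
k=4  a_k=1  p_k/q_k = 140/9
…
k=6  a_k=1  p_k/q_k = 2209/142
…
k=8  a_k=1  p_k/q_k = 10905/701
k=9  a_k=1  p_k/q_k = 19601/1260
→ (19601, 1260).  Check: 19601²=384199201, 242·1260²=384199200, difference 1.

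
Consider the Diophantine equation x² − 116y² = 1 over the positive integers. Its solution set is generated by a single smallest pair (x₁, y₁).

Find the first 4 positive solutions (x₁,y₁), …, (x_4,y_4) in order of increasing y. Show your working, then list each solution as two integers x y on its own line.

9801 910
192119201 17837820
3765920568201 349656946730
73819574785756801 6853975451963640

d=116: √d = [10; 1,3,2,1,4,1,2,3,1,20] (ℓ=10, even), read p_9/q_9
k=0  a_k=10  p_k/q_k = 10/1
k=1  a_k=1  p_k/q_k = 11/1
k=2  a_k=3  p_k/q_k = 43/4
k=3  a_k=2  p_k/q_k = 97/9
k=4  a_k=1  p_k/q_k = 140/13
…
k=6  a_k=1  p_k/q_k = 797/74
k=7  a_k=2  p_k/q_k = 2251/209
k=8  a_k=3  p_k/q_k = 7550/701
k=9  a_k=1  p_k/q_k = 9801/910
(x₁, y₁) = (9801, 910);  9801² − 116·910² = 1 ✓
n=2: (9801,910)∘(9801,910) = (9801·9801+116·910·910, 9801·910+910·9801) = (192119201,17837820)
n=3: (192119201,17837820)∘(9801,910) = (9801·192119201+116·910·17837820, 9801·17837820+910·192119201) = (3765920568201,349656946730)
n=4: (3765920568201,349656946730)∘(9801,910) = (9801·3765920568201+116·910·349656946730, 9801·349656946730+910·3765920568201) = (73819574785756801,6853975451963640)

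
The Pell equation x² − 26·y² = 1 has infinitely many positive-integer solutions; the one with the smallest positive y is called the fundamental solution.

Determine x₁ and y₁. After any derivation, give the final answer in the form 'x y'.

51 10

[5; 10] for √26; ℓ=1 ⇒ convergent index 1
step 0: (5, 1)  from 5·(1,0) + (0,1)
step 1: (51, 10)  from 10·(5,1) + (1,0)
fundamental: x₁=51, y₁=10  (since 2601 − 26·100 = 1)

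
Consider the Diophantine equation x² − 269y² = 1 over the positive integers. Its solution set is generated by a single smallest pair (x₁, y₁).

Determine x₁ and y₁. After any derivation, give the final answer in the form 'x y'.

13449 820

[16; 2,2,32] for √269; ℓ=3 ⇒ convergent index 5
step 0: (16, 1)  from 16·(1,0) + (0,1)
…
step 3: (2657, 162)  from 32·(82,5) + (33,2)
step 4: (5396, 329)  from 2·(2657,162) + (82,5)
step 5: (13449, 820)  from 2·(5396,329) + (2657,162)
fundamental: x₁=13449, y₁=820  (since 180875601 − 269·672400 = 1)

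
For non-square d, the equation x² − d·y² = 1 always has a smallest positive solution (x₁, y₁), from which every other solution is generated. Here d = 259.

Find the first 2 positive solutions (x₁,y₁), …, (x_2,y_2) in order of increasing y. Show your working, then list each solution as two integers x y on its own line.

847225 52644
1435580401249 89202625800

d=259: √d = [16; 10,1,2,3,4,3,2,1,10,32] (ℓ=10, even), read p_9/q_9
i=0: a=16 ⇒ p=16, q=1
…
i=2: a=1 ⇒ p=177, q=11
i=3: a=2 ⇒ p=515, q=32
i=4: a=3 ⇒ p=1722, q=107
…
i=6: a=3 ⇒ p=23931, q=1487
i=7: a=2 ⇒ p=55265, q=3434
i=8: a=1 ⇒ p=79196, q=4921
i=9: a=10 ⇒ p=847225, q=52644
fundamental: x₁=847225, y₁=52644  (since 717790200625 − 259·2771390736 = 1)
k=2:  x_2 = 847225·847225+259·52644·52644 = 1435580401249,  y_2 = 847225·52644+52644·847225 = 89202625800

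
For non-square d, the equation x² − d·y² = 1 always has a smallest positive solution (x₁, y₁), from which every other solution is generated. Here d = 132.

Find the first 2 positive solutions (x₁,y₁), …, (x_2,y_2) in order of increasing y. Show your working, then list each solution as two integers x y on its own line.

23 2
1057 92

√132 → a₀=11, period (2,22); ℓ=2 even so k=1
a_0=11:  p_0=11·1+0=11,  q_0=11·0+1=1
a_1=2:  p_1=2·11+1=23,  q_1=2·1+0=2
(x₁, y₁) = (23, 2);  23² − 132·2² = 1 ✓
(23+2√132)^2 = 1057 + 92√132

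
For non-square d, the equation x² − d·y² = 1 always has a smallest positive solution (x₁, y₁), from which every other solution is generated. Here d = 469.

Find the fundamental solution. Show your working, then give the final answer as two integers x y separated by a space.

[21; 1,1,1,10,6,10,1,1,1,42] for √469; ℓ=10 ⇒ convergent index 9
i=0: a=21 ⇒ p=21, q=1
i=1: a=1 ⇒ p=22, q=1
i=2: a=1 ⇒ p=43, q=2
…
i=6: a=10 ⇒ p=42923, q=1982
i=7: a=1 ⇒ p=47146, q=2177
i=8: a=1 ⇒ p=90069, q=4159
i=9: a=1 ⇒ p=137215, q=6336
(x₁, y₁) = (137215, 6336);  137215² − 469·6336² = 1 ✓

137215 6336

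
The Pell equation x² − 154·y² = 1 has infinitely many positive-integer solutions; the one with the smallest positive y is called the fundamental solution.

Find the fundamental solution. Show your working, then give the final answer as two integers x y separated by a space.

√154 → a₀=12, period (2,2,3,1,2,1,3,2,2,24); ℓ=10 even so k=9
i=0: a=12 ⇒ p=12, q=1
i=1: a=2 ⇒ p=25, q=2
…
i=3: a=3 ⇒ p=211, q=17
…
i=6: a=1 ⇒ p=1030, q=83
i=7: a=3 ⇒ p=3847, q=310
i=8: a=2 ⇒ p=8724, q=703
i=9: a=2 ⇒ p=21295, q=1716
→ (21295, 1716).  Check: 21295²=453477025, 154·1716²=453477024, difference 1.

21295 1716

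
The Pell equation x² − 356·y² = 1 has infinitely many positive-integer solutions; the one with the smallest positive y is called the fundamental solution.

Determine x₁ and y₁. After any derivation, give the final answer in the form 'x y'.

d=356: √d = [18; 1,6,1,1,2,…,6,1,36] (ℓ=14, even), read p_13/q_13
i=0: a=18 ⇒ p=18, q=1
i=1: a=1 ⇒ p=19, q=1
i=2: a=6 ⇒ p=132, q=7
i=3: a=1 ⇒ p=151, q=8
i=4: a=1 ⇒ p=283, q=15
i=5: a=2 ⇒ p=717, q=38
i=6: a=1 ⇒ p=1000, q=53
i=7: a=8 ⇒ p=8717, q=462
i=8: a=1 ⇒ p=9717, q=515
…
i=11: a=1 ⇒ p=66019, q=3499
i=12: a=6 ⇒ p=433982, q=23001
i=13: a=1 ⇒ p=500001, q=26500
→ (500001, 26500).  Check: 500001²=250001000001, 356·26500²=250001000000, difference 1.

500001 26500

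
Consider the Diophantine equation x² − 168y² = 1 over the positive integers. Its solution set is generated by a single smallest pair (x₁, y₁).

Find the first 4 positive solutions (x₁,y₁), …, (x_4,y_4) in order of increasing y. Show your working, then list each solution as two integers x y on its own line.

√168 = [12; 1,24, …], period ℓ=2 (even) → k=1
i=0: a=12 ⇒ p=12, q=1
i=1: a=1 ⇒ p=13, q=1
fundamental: x₁=13, y₁=1  (since 169 − 168·1 = 1)
(x_2, y_2) = (13·13 + 168·1·1, 13·1 + 1·13) = (337, 26)
(x_3, y_3) = (13·337 + 168·1·26, 13·26 + 1·337) = (8749, 675)
(x_4, y_4) = (13·8749 + 168·1·675, 13·675 + 1·8749) = (227137, 17524)

13 1
337 26
8749 675
227137 17524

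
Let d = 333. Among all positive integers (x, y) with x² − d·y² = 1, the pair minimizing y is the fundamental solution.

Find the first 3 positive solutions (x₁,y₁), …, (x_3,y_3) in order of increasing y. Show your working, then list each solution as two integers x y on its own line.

[18; 4,36] for √333; ℓ=2 ⇒ convergent index 1
a_0=18:  p_0=18·1+0=18,  q_0=18·0+1=1
a_1=4:  p_1=4·18+1=73,  q_1=4·1+0=4
→ (73, 4).  Check: 73²=5329, 333·4²=5328, difference 1.
(x_2, y_2) = (73·73 + 333·4·4, 73·4 + 4·73) = (10657, 584)
(x_3, y_3) = (73·10657 + 333·4·584, 73·584 + 4·10657) = (1555849, 85260)

73 4
10657 584
1555849 85260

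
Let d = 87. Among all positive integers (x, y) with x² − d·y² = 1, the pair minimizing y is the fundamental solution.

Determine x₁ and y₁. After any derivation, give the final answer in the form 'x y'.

√87 → a₀=9, period (3,18); ℓ=2 even so k=1
a_0=9:  p_0=9·1+0=9,  q_0=9·0+1=1
a_1=3:  p_1=3·9+1=28,  q_1=3·1+0=3
→ (28, 3).  Check: 28²=784, 87·3²=783, difference 1.

28 3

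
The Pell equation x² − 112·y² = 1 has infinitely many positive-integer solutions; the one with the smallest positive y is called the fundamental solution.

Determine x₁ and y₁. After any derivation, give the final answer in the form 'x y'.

127 12

√112 = [10; 1,1,2,1,1,20, …], period ℓ=6 (even) → k=5
k=0  a_k=10  p_k/q_k = 10/1
k=1  a_k=1  p_k/q_k = 11/1
k=2  a_k=1  p_k/q_k = 21/2
…
k=4  a_k=1  p_k/q_k = 74/7
k=5  a_k=1  p_k/q_k = 127/12
(x₁, y₁) = (127, 12);  127² − 112·12² = 1 ✓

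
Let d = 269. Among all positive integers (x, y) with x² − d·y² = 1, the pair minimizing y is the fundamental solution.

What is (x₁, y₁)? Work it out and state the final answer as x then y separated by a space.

d=269: √d = [16; 2,2,32] (ℓ=3, odd), read p_5/q_5
k=0  a_k=16  p_k/q_k = 16/1
k=1  a_k=2  p_k/q_k = 33/2
k=2  a_k=2  p_k/q_k = 82/5
k=3  a_k=32  p_k/q_k = 2657/162
k=4  a_k=2  p_k/q_k = 5396/329
k=5  a_k=2  p_k/q_k = 13449/820
→ (13449, 820).  Check: 13449²=180875601, 269·820²=180875600, difference 1.

13449 820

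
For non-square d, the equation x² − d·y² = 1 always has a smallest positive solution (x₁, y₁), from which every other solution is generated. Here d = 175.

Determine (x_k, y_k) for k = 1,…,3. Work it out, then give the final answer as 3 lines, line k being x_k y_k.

[13; 4,2,1,2,4,26] for √175; ℓ=6 ⇒ convergent index 5
k=0  a_k=13  p_k/q_k = 13/1
k=1  a_k=4  p_k/q_k = 53/4
k=2  a_k=2  p_k/q_k = 119/9
k=3  a_k=1  p_k/q_k = 172/13
k=4  a_k=2  p_k/q_k = 463/35
k=5  a_k=4  p_k/q_k = 2024/153
→ (2024, 153).  Check: 2024²=4096576, 175·153²=4096575, difference 1.
n=2: (2024,153)∘(2024,153) = (2024·2024+175·153·153, 2024·153+153·2024) = (8193151,619344)
n=3: (8193151,619344)∘(2024,153) = (2024·8193151+175·153·619344, 2024·619344+153·8193151) = (33165873224,2507104359)

2024 153
8193151 619344
33165873224 2507104359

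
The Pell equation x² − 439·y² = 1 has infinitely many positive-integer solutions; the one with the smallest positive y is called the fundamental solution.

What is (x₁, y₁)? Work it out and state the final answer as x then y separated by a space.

440 21

√439 → a₀=20, period (1,19,1,40); ℓ=4 even so k=3
step 0: (20, 1)  from 20·(1,0) + (0,1)
…
step 2: (419, 20)  from 19·(21,1) + (20,1)
step 3: (440, 21)  from 1·(419,20) + (21,1)
→ (440, 21).  Check: 440²=193600, 439·21²=193599, difference 1.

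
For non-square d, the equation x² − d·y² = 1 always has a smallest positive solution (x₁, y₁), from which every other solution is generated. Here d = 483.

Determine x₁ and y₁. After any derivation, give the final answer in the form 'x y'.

22 1

√483 = [21; 1,42, …], period ℓ=2 (even) → k=1
i=0: a=21 ⇒ p=21, q=1
i=1: a=1 ⇒ p=22, q=1
(x₁, y₁) = (22, 1);  22² − 483·1² = 1 ✓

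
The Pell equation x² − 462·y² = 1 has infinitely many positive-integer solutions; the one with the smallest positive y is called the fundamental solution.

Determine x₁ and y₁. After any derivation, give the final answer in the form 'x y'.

43 2

[21; 2,42] for √462; ℓ=2 ⇒ convergent index 1
i=0: a=21 ⇒ p=21, q=1
i=1: a=2 ⇒ p=43, q=2
fundamental: x₁=43, y₁=2  (since 1849 − 462·4 = 1)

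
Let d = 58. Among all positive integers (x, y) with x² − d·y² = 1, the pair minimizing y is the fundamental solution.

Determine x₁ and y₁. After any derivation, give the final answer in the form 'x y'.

19603 2574

√58 = [7; 1,1,1,1,1,1,14, …], period ℓ=7 (odd) → k=13
a_0=7:  p_0=7·1+0=7,  q_0=7·0+1=1
…
a_4=1:  p_4=1·23+15=38,  q_4=1·3+2=5
…
a_7=14:  p_7=14·99+61=1447,  q_7=14·13+8=190
a_8=1:  p_8=1·1447+99=1546,  q_8=1·190+13=203
…
a_11=1:  p_11=1·4539+2993=7532,  q_11=1·596+393=989
a_12=1:  p_12=1·7532+4539=12071,  q_12=1·989+596=1585
a_13=1:  p_13=1·12071+7532=19603,  q_13=1·1585+989=2574
→ (19603, 2574).  Check: 19603²=384277609, 58·2574²=384277608, difference 1.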